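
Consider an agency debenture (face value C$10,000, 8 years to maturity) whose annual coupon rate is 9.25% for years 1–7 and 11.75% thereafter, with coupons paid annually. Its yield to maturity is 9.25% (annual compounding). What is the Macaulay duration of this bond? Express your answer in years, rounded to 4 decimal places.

Periodic yield y = 0.0925. Discount each cash flow and weight by its year:
  t   CF        PV=CF/(1+0.0925)^t    t·PV
  1       925.00       846.6819       846.6819
  2       925.00       774.9949     1,549.9898
  3       925.00       709.3775     2,128.1324
  4       925.00       649.3158     2,597.2631
  5       925.00       594.3394     2,971.6969
  6       925.00       544.0177     3,264.1064
  7       925.00       497.9567     3,485.6972
  8    11,175.00     5,506.5041    44,052.0328
  Σ                 10,123.1880    60,895.6005
Price P = Σ PV = 10,123.1880.
Macaulay duration = Σ(t·PV) / P = 60,895.6005 / 10,123.1880 = 6.01546 years.

6.0155 years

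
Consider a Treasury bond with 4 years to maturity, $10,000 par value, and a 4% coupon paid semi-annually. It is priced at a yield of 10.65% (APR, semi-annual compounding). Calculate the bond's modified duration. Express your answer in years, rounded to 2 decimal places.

Periodic yield y = 0.05325. First find Macaulay duration:
  t   CF        PV=CF/(1+0.05325)^t    t·PV
  1       200.00       189.8884       189.8884
  2       200.00       180.2881       360.5762
  3       200.00       171.1731       513.5194
  4       200.00       162.5190       650.0760
  5       200.00       154.3024       771.5120
  6       200.00       146.5012       879.0072
  7       200.00       139.0944       973.6610
  8    10,200.00     6,735.1679    53,881.3435
  Σ                  7,878.9346    58,219.5837
P = 7,878.9346; Macaulay duration = 58,219.5837 / 7,878.9346 = 7.38927 half-year periods = 3.69464 years.
Modified duration = D_Mac / (1 + y) = 3.69464 / 1.05325 = 3.50784 years.

3.51 years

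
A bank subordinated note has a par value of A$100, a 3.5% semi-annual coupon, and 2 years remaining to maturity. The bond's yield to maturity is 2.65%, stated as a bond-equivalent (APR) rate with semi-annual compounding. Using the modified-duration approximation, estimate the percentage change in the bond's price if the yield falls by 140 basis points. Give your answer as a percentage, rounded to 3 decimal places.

+2.694%

Periodic yield y = 0.01325. Modified duration first:
  t   CF        PV=CF/(1+0.01325)^t    t·PV
  1         1.75         1.7271         1.7271
  2         1.75         1.7045         3.4091
  3         1.75         1.6822         5.0467
  4       101.75        96.5313       386.1250
  Σ                    101.6451       396.3079
P = 101.6451; D_Mac = 3.89894 half-year periods = 1.94947 yrs; D_mod = 1.94947/(1+0.01325) = 1.92398 yrs.
ΔP/P ≈ -D_mod · Δy = -1.92398 × (-0.014) = +0.026936 = +2.6936%.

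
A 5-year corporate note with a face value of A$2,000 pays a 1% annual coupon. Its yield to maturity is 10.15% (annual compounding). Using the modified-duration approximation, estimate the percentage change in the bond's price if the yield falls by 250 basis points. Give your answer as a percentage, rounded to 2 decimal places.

Periodic yield y = 0.1015. Modified duration first:
  t   CF        PV=CF/(1+0.1015)^t    t·PV
  1        20.00        18.1571        18.1571
  2        20.00        16.4839        32.9679
  3        20.00        14.9650        44.8950
  4        20.00        13.5860        54.3440
  5     2,020.00     1,245.7442     6,228.7208
  Σ                  1,308.9362     6,379.0848
P = 1,308.9362; D_Mac = 4.87349 yrs; D_mod = 4.87349/(1+0.1015) = 4.42441 yrs.
ΔP/P ≈ -D_mod · Δy = -4.42441 × (-0.025) = +0.110610 = +11.0610%.

+11.06%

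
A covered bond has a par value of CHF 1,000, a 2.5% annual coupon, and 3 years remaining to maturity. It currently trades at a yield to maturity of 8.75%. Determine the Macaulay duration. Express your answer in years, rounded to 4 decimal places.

Periodic yield y = 0.0875. Discount each cash flow and weight by its year:
  t   CF        PV=CF/(1+0.0875)^t    t·PV
  1        25.00        22.9885        22.9885
  2        25.00        21.1389        42.2777
  3     1,025.00       796.9592     2,390.8775
  Σ                    841.0865     2,456.1437
Price P = Σ PV = 841.0865.
Macaulay duration = Σ(t·PV) / P = 2,456.1437 / 841.0865 = 2.92020 years.

2.9202 years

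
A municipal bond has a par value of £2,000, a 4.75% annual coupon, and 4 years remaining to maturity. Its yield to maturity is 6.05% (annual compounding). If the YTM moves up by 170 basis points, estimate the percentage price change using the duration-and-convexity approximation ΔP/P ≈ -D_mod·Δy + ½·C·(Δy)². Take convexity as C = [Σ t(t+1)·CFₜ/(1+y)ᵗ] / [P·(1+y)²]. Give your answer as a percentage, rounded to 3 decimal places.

With y = 0.0605:
  t   CF        PV=CF/(1+0.0605)^t    t·PV        t(t+1)·PV
  1        95.00        89.5804        89.5804         179.1608
  2        95.00        84.4700       168.9399         506.8197
  3        95.00        79.6511       238.9532         955.8128
  4     2,095.00     1,656.3089     6,625.2356      33,126.1780
  Σ                  1,910.0103     7,122.7091      34,767.9713
P = 1,910.0103; D_Mac = 3.72915 yrs; D_mod = 3.51640 yrs; C = 16.18536.
Duration effect: -3.51640 × (+0.017) = -0.059779
Convexity effect: 0.5 × 16.18536 × (0.017)² = +0.0023388
ΔP/P ≈ -0.059779 + 0.0023388 = -0.057440 = -5.7440%.

-5.744%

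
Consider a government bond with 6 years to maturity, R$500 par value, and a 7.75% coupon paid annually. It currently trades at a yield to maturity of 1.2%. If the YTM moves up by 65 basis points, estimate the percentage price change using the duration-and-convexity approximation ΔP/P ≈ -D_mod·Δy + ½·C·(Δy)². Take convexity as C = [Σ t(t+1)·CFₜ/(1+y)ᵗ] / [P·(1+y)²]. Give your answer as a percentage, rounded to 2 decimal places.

-3.26%

With y = 0.012:
  t   CF        PV=CF/(1+0.012)^t    t·PV        t(t+1)·PV
  1        38.75        38.2905        38.2905          76.5810
  2        38.75        37.8365        75.6730         227.0189
  3        38.75        37.3878       112.1635         448.6539
  4        38.75        36.9445       147.7780         738.8898
  5        38.75        36.5064       182.5321       1,095.1923
  6       538.75       501.5384     3,009.2305      21,064.6137
  Σ                    688.5041     3,565.6675      23,650.9495
P = 688.5041; D_Mac = 5.17886 yrs; D_mod = 5.11745 yrs; C = 33.54139.
Duration effect: -5.11745 × (+0.0065) = -0.033263
Convexity effect: 0.5 × 33.54139 × (0.0065)² = +0.0007086
ΔP/P ≈ -0.033263 + 0.0007086 = -0.032555 = -3.2555%.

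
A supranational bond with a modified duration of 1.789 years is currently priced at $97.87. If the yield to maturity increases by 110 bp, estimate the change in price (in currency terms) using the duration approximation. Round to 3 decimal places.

-$1.926

Duration approximation: ΔP/P ≈ -D_mod · Δy = -1.789 × (+0.011) = -0.019679.
ΔP ≈ 97.87 × (-0.019679) = -1.92598373.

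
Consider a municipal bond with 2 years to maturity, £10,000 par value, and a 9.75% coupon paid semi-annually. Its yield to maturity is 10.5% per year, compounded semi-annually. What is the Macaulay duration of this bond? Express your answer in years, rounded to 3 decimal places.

1.864 years

Periodic yield y = 0.0525. Discount each cash flow and weight by its period:
  t   CF        PV=CF/(1+0.0525)^t    t·PV
  1       487.50       463.1829       463.1829
  2       487.50       440.0788       880.1575
  3       487.50       418.1271     1,254.3813
  4    10,487.50     8,546.4067    34,185.6268
  Σ                  9,867.7955    36,783.3485
Price P = Σ PV = 9,867.7955.
Macaulay duration = Σ(t·PV) / P = 36,783.3485 / 9,867.7955 = 3.72762 half-year periods.
In years: 3.72762 / 2 = 1.86381 years.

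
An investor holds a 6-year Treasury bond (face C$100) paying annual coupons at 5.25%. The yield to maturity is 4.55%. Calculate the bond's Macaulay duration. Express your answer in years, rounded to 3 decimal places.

5.314 years

Periodic yield y = 0.0455. Discount each cash flow and weight by its year:
  t   CF        PV=CF/(1+0.0455)^t    t·PV
  1         5.25         5.0215         5.0215
  2         5.25         4.8030         9.6060
  3         5.25         4.5940        13.7819
  4         5.25         4.3940        17.5761
  5         5.25         4.2028        21.0140
  6       105.25        80.5894       483.5364
  Σ                    103.6047       550.5359
Price P = Σ PV = 103.6047.
Macaulay duration = Σ(t·PV) / P = 550.5359 / 103.6047 = 5.31381 years.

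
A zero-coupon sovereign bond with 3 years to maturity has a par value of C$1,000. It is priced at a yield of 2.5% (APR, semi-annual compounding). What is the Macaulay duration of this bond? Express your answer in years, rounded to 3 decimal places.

A zero-coupon bond has a single cash flow at maturity, so its Macaulay duration equals its maturity: 3 years.
(Equivalently: 6 semi-annual periods ÷ 2 = 3 years.)

3.000 years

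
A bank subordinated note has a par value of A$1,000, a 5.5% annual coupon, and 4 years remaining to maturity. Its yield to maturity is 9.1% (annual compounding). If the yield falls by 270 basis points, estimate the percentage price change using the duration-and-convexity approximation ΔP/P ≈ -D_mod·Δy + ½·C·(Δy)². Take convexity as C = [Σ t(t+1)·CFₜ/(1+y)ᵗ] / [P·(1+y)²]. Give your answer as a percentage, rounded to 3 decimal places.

+9.645%

With y = 0.091:
  t   CF        PV=CF/(1+0.091)^t    t·PV        t(t+1)·PV
  1        55.00        50.4125        50.4125         100.8249
  2        55.00        46.2076        92.4152         277.2455
  3        55.00        42.3534       127.0602         508.2410
  4     1,055.00       744.6522     2,978.6087      14,893.0433
  Σ                    883.6256     3,248.4965      15,779.3547
P = 883.6256; D_Mac = 3.67633 yrs; D_mod = 3.36969 yrs; C = 15.00277.
Duration effect: -3.36969 × (-0.027) = +0.090982
Convexity effect: 0.5 × 15.00277 × (-0.027)² = +0.0054685
ΔP/P ≈ +0.090982 + 0.0054685 = +0.096450 = +9.6450%.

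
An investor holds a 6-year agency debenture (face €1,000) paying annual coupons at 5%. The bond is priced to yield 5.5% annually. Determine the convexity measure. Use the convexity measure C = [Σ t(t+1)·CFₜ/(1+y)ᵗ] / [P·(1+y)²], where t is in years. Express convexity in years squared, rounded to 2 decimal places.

32.08

With y = 0.055:
  t   CF        PV=CF/(1+0.055)^t    t·PV        t(t+1)·PV
  1        50.00        47.3934        47.3934          94.7867
  2        50.00        44.9226        89.8452         269.5357
  3        50.00        42.5807       127.7420         510.9682
  4        50.00        40.3608       161.4433         807.2167
  5        50.00        38.2567       191.2836       1,147.7015
  6     1,050.00       761.5081     4,569.0487      31,983.3412
  Σ                    975.0223     5,186.7563      34,813.5502
P = 975.0223.
Convexity = Σ t(t+1)·PV / [P·(1+y)²] = 34,813.5502 / (975.0223 × 1.113025) = 32.07959.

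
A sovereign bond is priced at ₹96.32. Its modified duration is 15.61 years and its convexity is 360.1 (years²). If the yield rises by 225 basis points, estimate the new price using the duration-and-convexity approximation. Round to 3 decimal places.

₹71.270

Duration effect: -D_mod·Δy = -15.61 × (+0.0225) = -0.351225
Convexity effect: ½·C·(Δy)² = 0.5 × 360.1 × (0.0225)² = +0.0911503125
ΔP/P ≈ -0.351225 + 0.0911503125 = -0.2600746875
New price ≈ 96.32 × (1 - 0.2600746875) = 71.2696061.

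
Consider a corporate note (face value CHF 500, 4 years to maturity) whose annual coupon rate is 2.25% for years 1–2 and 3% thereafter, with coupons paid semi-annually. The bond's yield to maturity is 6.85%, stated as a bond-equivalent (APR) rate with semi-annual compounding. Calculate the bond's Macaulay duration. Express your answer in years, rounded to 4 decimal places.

3.8220 years

Periodic yield y = 0.03425. Discount each cash flow and weight by its period:
  t   CF        PV=CF/(1+0.03425)^t    t·PV
  1        5.625         5.4387         5.4387
  2        5.625         5.2586        10.5172
  3        5.625         5.0845        15.2534
  4        5.625         4.9161        19.6644
  5        7.500         6.3377        31.6886
  6        7.500         6.1278        36.7671
  7        7.500         5.9249        41.4744
  8      507.500       387.6429     3,101.1430
  Σ                    426.7313     3,261.9470
Price P = Σ PV = 426.7313.
Macaulay duration = Σ(t·PV) / P = 3,261.9470 / 426.7313 = 7.64403 half-year periods.
In years: 7.64403 / 2 = 3.82202 years.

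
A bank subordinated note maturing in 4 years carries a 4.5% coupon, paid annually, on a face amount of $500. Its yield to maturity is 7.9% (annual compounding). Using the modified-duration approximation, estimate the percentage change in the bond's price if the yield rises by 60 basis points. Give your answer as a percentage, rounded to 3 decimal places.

-2.075%

Periodic yield y = 0.079. Modified duration first:
  t   CF        PV=CF/(1+0.079)^t    t·PV
  1        22.50        20.8526        20.8526
  2        22.50        19.3259        38.6518
  3        22.50        17.9109        53.7328
  4       522.50       385.4788     1,541.9153
  Σ                    443.5683     1,655.1525
P = 443.5683; D_Mac = 3.73145 yrs; D_mod = 3.73145/(1+0.079) = 3.45825 yrs.
ΔP/P ≈ -D_mod · Δy = -3.45825 × (+0.006) = -0.020749 = -2.0749%.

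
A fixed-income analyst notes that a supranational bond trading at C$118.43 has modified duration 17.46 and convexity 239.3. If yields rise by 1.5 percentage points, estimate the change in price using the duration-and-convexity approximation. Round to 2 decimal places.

Duration effect: -D_mod·Δy = -17.46 × (+0.015) = -0.261900
Convexity effect: ½·C·(Δy)² = 0.5 × 239.3 × (0.015)² = +0.02692125
ΔP/P ≈ -0.261900 + 0.02692125 = -0.23497875
ΔP ≈ 118.43 × (-0.23497875) = -27.8285333625.

-C$27.83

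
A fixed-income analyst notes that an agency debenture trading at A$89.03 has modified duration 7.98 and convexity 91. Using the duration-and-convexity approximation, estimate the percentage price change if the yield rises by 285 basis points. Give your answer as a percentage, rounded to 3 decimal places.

-19.047%

Duration effect: -D_mod·Δy = -7.98 × (+0.0285) = -0.227430
Convexity effect: ½·C·(Δy)² = 0.5 × 91 × (0.0285)² = +0.036957375
ΔP/P ≈ -0.227430 + 0.036957375 = -0.190472625
= -19.0472625%.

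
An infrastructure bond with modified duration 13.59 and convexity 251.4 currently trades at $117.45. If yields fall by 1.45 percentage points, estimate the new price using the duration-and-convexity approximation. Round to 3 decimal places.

Duration effect: -D_mod·Δy = -13.59 × (-0.0145) = +0.197055
Convexity effect: ½·C·(Δy)² = 0.5 × 251.4 × (-0.0145)² = +0.026428425
ΔP/P ≈ +0.197055 + 0.026428425 = +0.223483425
New price ≈ 117.45 × (1 + 0.223483425) = 143.69812826625.

$143.698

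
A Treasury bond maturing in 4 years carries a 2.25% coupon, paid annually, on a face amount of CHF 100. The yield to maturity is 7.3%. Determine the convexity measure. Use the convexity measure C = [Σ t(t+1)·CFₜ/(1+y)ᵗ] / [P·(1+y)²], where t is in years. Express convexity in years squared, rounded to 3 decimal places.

16.538

With y = 0.073:
  t   CF        PV=CF/(1+0.073)^t    t·PV        t(t+1)·PV
  1         2.25         2.0969         2.0969           4.1938
  2         2.25         1.9543         3.9085          11.7256
  3         2.25         1.8213         5.4639          21.8557
  4       102.25        77.1373       308.5492       1,542.7460
  Σ                     83.0098       320.0186       1,580.5211
P = 83.0098.
Convexity = Σ t(t+1)·PV / [P·(1+y)²] = 1,580.5211 / (83.0098 × 1.151329) = 16.53756.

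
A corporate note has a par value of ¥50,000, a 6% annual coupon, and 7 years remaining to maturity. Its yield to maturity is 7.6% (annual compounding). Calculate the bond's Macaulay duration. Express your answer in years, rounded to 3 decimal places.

Periodic yield y = 0.076. Discount each cash flow and weight by its year:
  t   CF        PV=CF/(1+0.076)^t    t·PV
  1     3,000.00     2,788.1041     2,788.1041
  2     3,000.00     2,591.1748     5,182.3496
  3     3,000.00     2,408.1550     7,224.4651
  4     3,000.00     2,238.0623     8,952.2492
  5     3,000.00     2,079.9835    10,399.9177
  6     3,000.00     1,933.0702    11,598.4212
  7    53,000.00    31,738.7611   222,171.3277
  Σ                 45,777.3110   268,316.8345
Price P = Σ PV = 45,777.3110.
Macaulay duration = Σ(t·PV) / P = 268,316.8345 / 45,777.3110 = 5.86135 years.

5.861 years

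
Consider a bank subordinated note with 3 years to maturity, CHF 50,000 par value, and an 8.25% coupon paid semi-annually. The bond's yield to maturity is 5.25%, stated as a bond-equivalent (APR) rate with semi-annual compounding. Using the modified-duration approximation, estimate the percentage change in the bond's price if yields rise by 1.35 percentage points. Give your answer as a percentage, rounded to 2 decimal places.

Periodic yield y = 0.02625. Modified duration first:
  t   CF        PV=CF/(1+0.02625)^t    t·PV
  1     2,062.50     2,009.7442     2,009.7442
  2     2,062.50     1,958.3378     3,916.6757
  3     2,062.50     1,908.2464     5,724.7391
  4     2,062.50     1,859.4362     7,437.7447
  5     2,062.50     1,811.8745     9,059.3724
  6    52,062.50    44,566.2403   267,397.4420
  Σ                 54,113.8794   295,545.7181
P = 54,113.8794; D_Mac = 5.46155 half-year periods = 2.73078 yrs; D_mod = 2.73078/(1+0.02625) = 2.66093 yrs.
ΔP/P ≈ -D_mod · Δy = -2.66093 × (+0.0135) = -0.035923 = -3.5923%.

-3.59%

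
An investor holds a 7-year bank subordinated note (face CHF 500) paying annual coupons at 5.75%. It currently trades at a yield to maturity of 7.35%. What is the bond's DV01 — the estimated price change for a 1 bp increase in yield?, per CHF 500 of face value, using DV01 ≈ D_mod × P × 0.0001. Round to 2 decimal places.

Periodic yield y = 0.0735.
  t   CF        PV=CF/(1+0.0735)^t    t·PV
  1        28.75        26.7816        26.7816
  2        28.75        24.9479        49.8958
  3        28.75        23.2398        69.7193
  4        28.75        21.6486        86.5944
  5        28.75        20.1664       100.8318
  6        28.75        18.7856       112.7137
  7       528.75       321.8371     2,252.8594
  Σ                    457.4068     2,699.3959
P = 457.4068; D_Mac = 5.90152 yrs; D_mod = 5.49746 yrs.
DV01 ≈ 5.49746 × 457.4068 × 0.0001 = 0.251457.

CHF 0.25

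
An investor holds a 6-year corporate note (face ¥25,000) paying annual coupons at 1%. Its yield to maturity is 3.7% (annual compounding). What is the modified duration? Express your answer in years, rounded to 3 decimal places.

Periodic yield y = 0.037. First find Macaulay duration:
  t   CF        PV=CF/(1+0.037)^t    t·PV
  1       250.00       241.0800       241.0800
  2       250.00       232.4783       464.9567
  3       250.00       224.1835       672.5506
  4       250.00       216.1847       864.7389
  5       250.00       208.4713     1,042.3564
  6    25,250.00    20,304.3385   121,826.0307
  Σ                 21,426.7364   125,111.7133
P = 21,426.7364; Macaulay duration = 125,111.7133 / 21,426.7364 = 5.83905 years.
Modified duration = D_Mac / (1 + y) = 5.83905 / 1.037 = 5.63071 years.

5.631 years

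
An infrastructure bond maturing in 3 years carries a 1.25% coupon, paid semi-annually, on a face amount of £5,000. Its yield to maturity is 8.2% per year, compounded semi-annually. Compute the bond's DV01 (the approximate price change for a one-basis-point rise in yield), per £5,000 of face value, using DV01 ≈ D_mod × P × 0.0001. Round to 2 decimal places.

Periodic yield y = 0.041.
  t   CF        PV=CF/(1+0.041)^t    t·PV
  1        31.25        30.0192        30.0192
  2        31.25        28.8369        57.6738
  3        31.25        27.7012        83.1035
  4        31.25        26.6101       106.4405
  5        31.25        25.5621       127.8105
  6     5,031.25     3,953.4069    23,720.4417
  Σ                  4,092.1364    24,125.4891
P = 4,092.1364; D_Mac = 5.89557 half-year periods = 2.94779 yrs; D_mod = 2.83169 yrs.
DV01 ≈ 2.83169 × 4,092.1364 × 0.0001 = 1.158765.

£1.16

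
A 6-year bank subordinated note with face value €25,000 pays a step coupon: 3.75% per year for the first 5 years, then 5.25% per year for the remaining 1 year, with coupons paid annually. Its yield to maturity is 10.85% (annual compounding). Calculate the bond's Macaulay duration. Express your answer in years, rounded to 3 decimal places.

5.369 years

Periodic yield y = 0.1085. Discount each cash flow and weight by its year:
  t   CF        PV=CF/(1+0.1085)^t    t·PV
  1       937.50       845.7375       845.7375
  2       937.50       762.9567     1,525.9134
  3       937.50       688.2785     2,064.8354
  4       937.50       620.9098     2,483.6390
  5       937.50       560.1351     2,800.6755
  6    26,312.50    14,182.3412    85,094.0470
  Σ                 17,660.3587    94,814.8478
Price P = Σ PV = 17,660.3587.
Macaulay duration = Σ(t·PV) / P = 94,814.8478 / 17,660.3587 = 5.36880 years.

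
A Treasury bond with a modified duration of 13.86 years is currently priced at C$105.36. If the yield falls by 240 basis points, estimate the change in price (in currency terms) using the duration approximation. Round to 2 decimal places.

Duration approximation: ΔP/P ≈ -D_mod · Δy = -13.86 × (-0.024) = +0.332640.
ΔP ≈ 105.36 × (+0.332640) = +35.0469504.

+C$35.05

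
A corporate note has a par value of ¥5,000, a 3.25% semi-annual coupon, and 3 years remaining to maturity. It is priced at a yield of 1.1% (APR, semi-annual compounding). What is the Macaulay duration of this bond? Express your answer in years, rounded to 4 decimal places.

Periodic yield y = 0.0055. Discount each cash flow and weight by its period:
  t   CF        PV=CF/(1+0.0055)^t    t·PV
  1        81.25        80.8056        80.8056
  2        81.25        80.3636       160.7271
  3        81.25        79.9240       239.7720
  4        81.25        79.4868       317.9472
  5        81.25        79.0520       395.2601
  6     5,081.25     4,916.7499    29,500.4991
  Σ                  5,316.3818    30,695.0111
Price P = Σ PV = 5,316.3818.
Macaulay duration = Σ(t·PV) / P = 30,695.0111 / 5,316.3818 = 5.77367 half-year periods.
In years: 5.77367 / 2 = 2.88683 years.

2.8868 years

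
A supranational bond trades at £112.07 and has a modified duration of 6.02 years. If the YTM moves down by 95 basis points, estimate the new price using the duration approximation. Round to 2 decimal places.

£118.48

Duration approximation: ΔP/P ≈ -D_mod · Δy = -6.02 × (-0.0095) = +0.057190.
New price ≈ 112.07 × (1 + 0.057190) = 118.4792833.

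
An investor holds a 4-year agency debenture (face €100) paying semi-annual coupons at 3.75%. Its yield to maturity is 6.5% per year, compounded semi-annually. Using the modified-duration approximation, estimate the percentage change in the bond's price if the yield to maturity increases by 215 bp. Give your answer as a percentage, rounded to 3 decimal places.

-7.779%

Periodic yield y = 0.0325. Modified duration first:
  t   CF        PV=CF/(1+0.0325)^t    t·PV
  1        1.875         1.8160         1.8160
  2        1.875         1.7588         3.5176
  3        1.875         1.7035         5.1104
  4        1.875         1.6498         6.5993
  5        1.875         1.5979         7.9895
  6        1.875         1.5476         9.2856
  7        1.875         1.4989        10.4923
  8      101.875        78.8764       631.0113
  Σ                     90.4489       675.8220
P = 90.4489; D_Mac = 7.47187 half-year periods = 3.73593 yrs; D_mod = 3.73593/(1+0.0325) = 3.61834 yrs.
ΔP/P ≈ -D_mod · Δy = -3.61834 × (+0.0215) = -0.077794 = -7.7794%.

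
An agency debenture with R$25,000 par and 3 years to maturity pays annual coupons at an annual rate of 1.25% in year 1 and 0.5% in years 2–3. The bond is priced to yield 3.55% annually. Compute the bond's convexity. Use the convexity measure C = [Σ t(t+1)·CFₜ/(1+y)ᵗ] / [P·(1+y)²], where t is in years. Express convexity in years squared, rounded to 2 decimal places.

With y = 0.0355:
  t   CF        PV=CF/(1+0.0355)^t    t·PV        t(t+1)·PV
  1       312.50       301.7866       301.7866         603.5732
  2       125.00       116.5762       233.1524         699.4571
  3    25,125.00    22,628.4997    67,885.4991     271,541.9965
  Σ                 23,046.8625    68,420.4381     272,845.0267
P = 23,046.8625.
Convexity = Σ t(t+1)·PV / [P·(1+y)²] = 272,845.0267 / (23,046.8625 × 1.072260) = 11.04089.

11.04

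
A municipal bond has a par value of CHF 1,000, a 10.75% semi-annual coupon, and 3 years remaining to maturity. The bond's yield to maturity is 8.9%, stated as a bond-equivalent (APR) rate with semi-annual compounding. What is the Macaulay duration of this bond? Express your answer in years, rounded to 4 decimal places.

Periodic yield y = 0.0445. Discount each cash flow and weight by its period:
  t   CF        PV=CF/(1+0.0445)^t    t·PV
  1        53.75        51.4600        51.4600
  2        53.75        49.2676        98.5352
  3        53.75        47.1686       141.5058
  4        53.75        45.1590       180.6362
  5        53.75        43.2351       216.1754
  6     1,053.75       811.4970     4,868.9820
  Σ                  1,047.7874     5,557.2947
Price P = Σ PV = 1,047.7874.
Macaulay duration = Σ(t·PV) / P = 5,557.2947 / 1,047.7874 = 5.30384 half-year periods.
In years: 5.30384 / 2 = 2.65192 years.

2.6519 years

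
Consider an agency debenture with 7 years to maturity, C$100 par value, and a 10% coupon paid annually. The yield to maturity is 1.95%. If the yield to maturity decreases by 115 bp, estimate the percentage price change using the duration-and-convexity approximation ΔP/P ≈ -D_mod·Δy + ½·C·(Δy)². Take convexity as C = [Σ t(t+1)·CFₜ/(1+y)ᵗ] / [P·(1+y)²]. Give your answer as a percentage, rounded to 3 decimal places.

With y = 0.0195:
  t   CF        PV=CF/(1+0.0195)^t    t·PV        t(t+1)·PV
  1        10.00         9.8087         9.8087          19.6175
  2        10.00         9.6211        19.2422          57.7267
  3        10.00         9.4371        28.3113         113.2451
  4        10.00         9.2566        37.0264         185.1318
  5        10.00         9.0795        45.3977         272.3862
  6        10.00         8.9059        53.4353         374.0468
  7       110.00        96.0909       672.6360       5,381.0881
  Σ                    152.1998       865.8576       6,403.2422
P = 152.1998; D_Mac = 5.68895 yrs; D_mod = 5.58014 yrs; C = 40.47728.
Duration effect: -5.58014 × (-0.0115) = +0.064172
Convexity effect: 0.5 × 40.47728 × (-0.0115)² = +0.0026766
ΔP/P ≈ +0.064172 + 0.0026766 = +0.066848 = +6.6848%.

+6.685%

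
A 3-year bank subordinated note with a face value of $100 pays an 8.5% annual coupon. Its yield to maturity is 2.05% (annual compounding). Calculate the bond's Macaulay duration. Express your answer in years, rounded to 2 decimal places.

Periodic yield y = 0.0205. Discount each cash flow and weight by its year:
  t   CF        PV=CF/(1+0.0205)^t    t·PV
  1         8.50         8.3293         8.3293
  2         8.50         8.1619        16.3239
  3       108.50       102.0918       306.2753
  Σ                    118.5829       330.9284
Price P = Σ PV = 118.5829.
Macaulay duration = Σ(t·PV) / P = 330.9284 / 118.5829 = 2.79069 years.

2.79 years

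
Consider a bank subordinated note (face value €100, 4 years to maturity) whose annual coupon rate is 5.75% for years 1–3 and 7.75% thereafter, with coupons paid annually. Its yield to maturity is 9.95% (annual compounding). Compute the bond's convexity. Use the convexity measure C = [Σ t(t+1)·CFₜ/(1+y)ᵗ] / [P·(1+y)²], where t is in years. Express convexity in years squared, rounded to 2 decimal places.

With y = 0.0995:
  t   CF        PV=CF/(1+0.0995)^t    t·PV        t(t+1)·PV
  1         5.75         5.2296         5.2296          10.4593
  2         5.75         4.7564         9.5128          28.5383
  3         5.75         4.3260        12.9779          51.9115
  4       107.75        73.7287       294.9146       1,474.5732
  Σ                     88.0407       322.6349       1,565.4823
P = 88.0407.
Convexity = Σ t(t+1)·PV / [P·(1+y)²] = 1,565.4823 / (88.0407 × 1.208900) = 14.70870.

14.71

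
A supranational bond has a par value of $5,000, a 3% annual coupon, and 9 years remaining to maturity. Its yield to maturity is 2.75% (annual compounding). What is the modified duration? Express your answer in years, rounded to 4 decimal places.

Periodic yield y = 0.0275. First find Macaulay duration:
  t   CF        PV=CF/(1+0.0275)^t    t·PV
  1       150.00       145.9854       145.9854
  2       150.00       142.0782       284.1565
  3       150.00       138.2757       414.8270
  4       150.00       134.5749       538.2994
  5       150.00       130.9731       654.8655
  6       150.00       127.4677       764.8064
  7       150.00       124.0562       868.3933
  8       150.00       120.7360       965.8876
  9     5,150.00     4,034.3238    36,308.9144
  Σ                  5,098.4710    40,946.1356
P = 5,098.4710; Macaulay duration = 40,946.1356 / 5,098.4710 = 8.03106 years.
Modified duration = D_Mac / (1 + y) = 8.03106 / 1.0275 = 7.81612 years.

7.8161 years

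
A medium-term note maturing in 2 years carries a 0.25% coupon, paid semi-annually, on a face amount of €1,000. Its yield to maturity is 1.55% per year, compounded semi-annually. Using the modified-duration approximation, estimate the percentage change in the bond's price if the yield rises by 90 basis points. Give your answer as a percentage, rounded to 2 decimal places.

-1.78%

Periodic yield y = 0.00775. Modified duration first:
  t   CF        PV=CF/(1+0.00775)^t    t·PV
  1         1.25         1.2404         1.2404
  2         1.25         1.2308         2.4617
  3         1.25         1.2214         3.6641
  4     1,001.25       970.8034     3,883.2137
  Σ                    974.4960     3,890.5799
P = 974.4960; D_Mac = 3.99240 half-year periods = 1.99620 yrs; D_mod = 1.99620/(1+0.00775) = 1.98085 yrs.
ΔP/P ≈ -D_mod · Δy = -1.98085 × (+0.009) = -0.017828 = -1.7828%.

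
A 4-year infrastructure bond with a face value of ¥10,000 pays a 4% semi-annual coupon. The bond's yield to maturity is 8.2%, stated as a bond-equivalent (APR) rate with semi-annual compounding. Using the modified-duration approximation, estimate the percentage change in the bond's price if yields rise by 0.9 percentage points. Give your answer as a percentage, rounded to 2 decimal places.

-3.21%

Periodic yield y = 0.041. Modified duration first:
  t   CF        PV=CF/(1+0.041)^t    t·PV
  1       200.00       192.1230       192.1230
  2       200.00       184.5562       369.1123
  3       200.00       177.2874       531.8621
  4       200.00       170.3049       681.2195
  5       200.00       163.5974       817.9869
  6       200.00       157.1541       942.9244
  7       200.00       150.9645     1,056.7516
  8    10,200.00     7,395.9563    59,167.6503
  Σ                  8,591.9436    63,759.6301
P = 8,591.9436; D_Mac = 7.42086 half-year periods = 3.71043 yrs; D_mod = 3.71043/(1+0.041) = 3.56430 yrs.
ΔP/P ≈ -D_mod · Δy = -3.56430 × (+0.009) = -0.032079 = -3.2079%.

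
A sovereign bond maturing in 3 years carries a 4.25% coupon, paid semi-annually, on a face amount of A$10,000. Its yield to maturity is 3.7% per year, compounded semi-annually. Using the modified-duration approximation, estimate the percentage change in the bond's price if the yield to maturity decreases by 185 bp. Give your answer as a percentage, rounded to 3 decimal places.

+5.176%

Periodic yield y = 0.0185. Modified duration first:
  t   CF        PV=CF/(1+0.0185)^t    t·PV
  1       212.50       208.6402       208.6402
  2       212.50       204.8504       409.7008
  3       212.50       201.1295       603.3886
  4       212.50       197.4762       789.9049
  5       212.50       193.8893       969.4463
  6    10,212.50     9,148.8366    54,893.0194
  Σ                 10,154.8222    57,874.1002
P = 10,154.8222; D_Mac = 5.69917 half-year periods = 2.84959 yrs; D_mod = 2.84959/(1+0.0185) = 2.79783 yrs.
ΔP/P ≈ -D_mod · Δy = -2.79783 × (-0.0185) = +0.051760 = +5.1760%.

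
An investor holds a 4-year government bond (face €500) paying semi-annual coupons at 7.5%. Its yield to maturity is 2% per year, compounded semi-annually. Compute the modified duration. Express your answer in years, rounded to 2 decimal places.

Periodic yield y = 0.01. First find Macaulay duration:
  t   CF        PV=CF/(1+0.01)^t    t·PV
  1        18.75        18.5644        18.5644
  2        18.75        18.3806        36.7611
  3        18.75        18.1986        54.5957
  4        18.75        18.0184        72.0735
  5        18.75        17.8400        89.1999
  6        18.75        17.6633       105.9801
  7        18.75        17.4885       122.4192
  8       518.75       479.0569     3,832.4554
  Σ                    605.2106     4,332.0493
P = 605.2106; Macaulay duration = 4,332.0493 / 605.2106 = 7.15792 half-year periods = 3.57896 years.
Modified duration = D_Mac / (1 + y) = 3.57896 / 1.01 = 3.54353 years.

3.54 years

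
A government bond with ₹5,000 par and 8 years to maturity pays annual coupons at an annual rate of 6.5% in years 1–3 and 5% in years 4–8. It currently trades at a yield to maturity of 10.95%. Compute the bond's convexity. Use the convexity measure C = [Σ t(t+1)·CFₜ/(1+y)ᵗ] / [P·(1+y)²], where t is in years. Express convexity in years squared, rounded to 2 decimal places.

42.24

With y = 0.1095:
  t   CF        PV=CF/(1+0.1095)^t    t·PV        t(t+1)·PV
  1       325.00       292.9247       292.9247         585.8495
  2       325.00       264.0151       528.0302       1,584.0905
  3       325.00       237.9586       713.8759       2,855.5034
  4       250.00       164.9798       659.9192       3,299.5961
  5       250.00       148.6974       743.4872       4,460.9230
  6       250.00       134.0220       804.1321       5,628.9250
  7       250.00       120.7950       845.5648       6,764.5185
  8     5,250.00     2,286.3402    18,290.7215     164,616.4938
  Σ                  3,649.7329    22,878.6556     189,795.8998
P = 3,649.7329.
Convexity = Σ t(t+1)·PV / [P·(1+y)²] = 189,795.8998 / (3,649.7329 × 1.230990) = 42.24459.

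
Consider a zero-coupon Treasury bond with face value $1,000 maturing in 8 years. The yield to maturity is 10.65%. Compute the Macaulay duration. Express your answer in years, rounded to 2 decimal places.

8.00 years

A zero-coupon bond has a single cash flow at maturity, so its Macaulay duration equals its maturity: 8 years.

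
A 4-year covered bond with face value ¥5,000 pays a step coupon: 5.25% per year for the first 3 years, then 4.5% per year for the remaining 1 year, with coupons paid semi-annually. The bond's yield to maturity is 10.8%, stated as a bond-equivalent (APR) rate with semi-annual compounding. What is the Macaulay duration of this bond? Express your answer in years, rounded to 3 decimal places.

3.617 years

Periodic yield y = 0.054. Discount each cash flow and weight by its period:
  t   CF        PV=CF/(1+0.054)^t    t·PV
  1       131.25       124.5256       124.5256
  2       131.25       118.1457       236.2915
  3       131.25       112.0927       336.2782
  4       131.25       106.3498       425.3994
  5       131.25       100.9012       504.5059
  6       131.25        95.7317       574.3900
  7       112.50        77.8517       544.9621
  8     5,112.50     3,356.6684    26,853.3468
  Σ                  4,092.2669    29,599.6996
Price P = Σ PV = 4,092.2669.
Macaulay duration = Σ(t·PV) / P = 29,599.6996 / 4,092.2669 = 7.23308 half-year periods.
In years: 7.23308 / 2 = 3.61654 years.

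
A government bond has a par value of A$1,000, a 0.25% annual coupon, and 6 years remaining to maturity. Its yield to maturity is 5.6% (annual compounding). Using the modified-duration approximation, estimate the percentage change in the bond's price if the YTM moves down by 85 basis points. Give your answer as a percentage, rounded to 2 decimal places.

+4.79%

Periodic yield y = 0.056. Modified duration first:
  t   CF        PV=CF/(1+0.056)^t    t·PV
  1         2.50         2.3674         2.3674
  2         2.50         2.2419         4.4838
  3         2.50         2.1230         6.3690
  4         2.50         2.0104         8.0416
  5         2.50         1.9038         9.5190
  6     1,002.50       722.9377     4,337.6262
  Σ                    733.5842     4,368.4070
P = 733.5842; D_Mac = 5.95488 yrs; D_mod = 5.95488/(1+0.056) = 5.63909 yrs.
ΔP/P ≈ -D_mod · Δy = -5.63909 × (-0.0085) = +0.047932 = +4.7932%.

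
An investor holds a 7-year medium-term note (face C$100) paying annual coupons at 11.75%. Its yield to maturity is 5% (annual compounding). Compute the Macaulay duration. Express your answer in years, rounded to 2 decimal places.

5.44 years

Periodic yield y = 0.05. Discount each cash flow and weight by its year:
  t   CF        PV=CF/(1+0.05)^t    t·PV
  1        11.75        11.1905        11.1905
  2        11.75        10.6576        21.3152
  3        11.75        10.1501        30.4503
  4        11.75         9.6668        38.6670
  5        11.75         9.2064        46.0322
  6        11.75         8.7680        52.6082
  7       111.75        79.4186       555.9305
  Σ                    139.0580       756.1938
Price P = Σ PV = 139.0580.
Macaulay duration = Σ(t·PV) / P = 756.1938 / 139.0580 = 5.43797 years.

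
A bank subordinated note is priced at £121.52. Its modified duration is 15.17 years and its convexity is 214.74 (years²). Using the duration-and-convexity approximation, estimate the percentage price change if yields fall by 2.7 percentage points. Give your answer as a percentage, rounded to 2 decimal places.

+48.79%

Duration effect: -D_mod·Δy = -15.17 × (-0.027) = +0.409590
Convexity effect: ½·C·(Δy)² = 0.5 × 214.74 × (-0.027)² = +0.07827273
ΔP/P ≈ +0.409590 + 0.07827273 = +0.48786273
= +48.786273%.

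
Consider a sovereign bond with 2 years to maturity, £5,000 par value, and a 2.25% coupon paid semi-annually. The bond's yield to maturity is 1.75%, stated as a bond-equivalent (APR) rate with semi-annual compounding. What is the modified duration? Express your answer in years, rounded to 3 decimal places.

Periodic yield y = 0.00875. First find Macaulay duration:
  t   CF        PV=CF/(1+0.00875)^t    t·PV
  1        56.25        55.7621        55.7621
  2        56.25        55.2784       110.5568
  3        56.25        54.7989       164.3967
  4     5,056.25     4,883.0857    19,532.3429
  Σ                  5,048.9251    19,863.0585
P = 5,048.9251; Macaulay duration = 19,863.0585 / 5,048.9251 = 3.93412 half-year periods = 1.96706 years.
Modified duration = D_Mac / (1 + y) = 1.96706 / 1.00875 = 1.95000 years.

1.950 years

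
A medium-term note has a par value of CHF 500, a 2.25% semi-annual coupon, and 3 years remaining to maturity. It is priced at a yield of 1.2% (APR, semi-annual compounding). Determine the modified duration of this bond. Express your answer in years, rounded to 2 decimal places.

2.90 years

Periodic yield y = 0.006. First find Macaulay duration:
  t   CF        PV=CF/(1+0.006)^t    t·PV
  1        5.625         5.5915         5.5915
  2        5.625         5.5581        11.1162
  3        5.625         5.5250        16.5749
  4        5.625         5.4920        21.9680
  5        5.625         5.4592        27.2962
  6      505.625       487.7987     2,926.7923
  Σ                    515.4245     3,009.3391
P = 515.4245; Macaulay duration = 3,009.3391 / 515.4245 = 5.83856 half-year periods = 2.91928 years.
Modified duration = D_Mac / (1 + y) = 2.91928 / 1.006 = 2.90187 years.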